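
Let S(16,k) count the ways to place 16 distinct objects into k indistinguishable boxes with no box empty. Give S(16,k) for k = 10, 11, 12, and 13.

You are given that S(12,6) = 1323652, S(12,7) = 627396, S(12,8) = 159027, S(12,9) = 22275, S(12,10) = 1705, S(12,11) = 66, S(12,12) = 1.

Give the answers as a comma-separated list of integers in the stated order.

@13  (13,7):627396·7+1323652→5715424, (13,8):159027·8+627396→1899612, (13,9):22275·9+159027→359502, (13,10):1705·10+22275→39325, (13,11):66·11+1705→2431, (13,12):1·12+66→78, (13,13):0·13+1→1
@14  (14,8):1899612·8+5715424→20912320, (14,9):359502·9+1899612→5135130, (14,10):39325·10+359502→752752, (14,11):2431·11+39325→66066, (14,12):78·12+2431→3367, (14,13):1·13+78→91
@15  (15,9):5135130·9+20912320→67128490, (15,10):752752·10+5135130→12662650, (15,11):66066·11+752752→1479478, (15,12):3367·12+66066→106470, (15,13):91·13+3367→4550
@16  (16,10):12662650·10+67128490→193754990, (16,11):1479478·11+12662650→28936908, (16,12):106470·12+1479478→2757118, (16,13):4550·13+106470→165620
Read S(16,10) = 193754990, S(16,11) = 28936908, S(16,12) = 2757118, S(16,13) = 165620.

193754990, 28936908, 2757118, 165620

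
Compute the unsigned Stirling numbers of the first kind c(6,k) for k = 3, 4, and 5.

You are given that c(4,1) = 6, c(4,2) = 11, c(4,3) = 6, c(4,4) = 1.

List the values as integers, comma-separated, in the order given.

225, 85, 15

row 5: T[5][2]=4·11+6=50  T[5][3]=4·6+11=35  T[5][4]=4·1+6=10  T[5][5]=4·0+1=1
row 6: T[6][3]=5·35+50=225  T[6][4]=5·10+35=85  T[6][5]=5·1+10=15
Read c(6,3) = 225, c(6,4) = 85, c(6,5) = 15.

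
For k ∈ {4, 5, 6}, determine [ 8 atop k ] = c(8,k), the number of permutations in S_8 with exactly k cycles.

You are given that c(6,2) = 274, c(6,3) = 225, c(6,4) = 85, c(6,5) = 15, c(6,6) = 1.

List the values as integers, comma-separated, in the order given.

row 7: T[7][3]=6·225+274=1624  T[7][4]=6·85+225=735  T[7][5]=6·15+85=175  T[7][6]=6·1+15=21
row 8: T[8][4]=7·735+1624=6769  T[8][5]=7·175+735=1960  T[8][6]=7·21+175=322
Read c(8,4) = 6769, c(8,5) = 1960, c(8,6) = 322.

6769, 1960, 322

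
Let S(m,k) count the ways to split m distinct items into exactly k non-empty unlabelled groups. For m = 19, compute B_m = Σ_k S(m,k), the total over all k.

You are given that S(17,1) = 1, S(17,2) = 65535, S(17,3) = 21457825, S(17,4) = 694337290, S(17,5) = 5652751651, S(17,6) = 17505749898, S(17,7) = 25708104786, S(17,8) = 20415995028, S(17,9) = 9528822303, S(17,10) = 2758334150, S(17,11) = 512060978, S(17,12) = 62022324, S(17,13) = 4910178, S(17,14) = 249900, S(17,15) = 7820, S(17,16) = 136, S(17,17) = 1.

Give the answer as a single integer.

row 18: T[18][1]=1·1+0=1  T[18][2]=2·65535+1=131071  T[18][3]=3·21457825+65535=64439010  T[18][4]=4·694337290+21457825=2798806985  T[18][5]=5·5652751651+694337290=28958095545  T[18][6]=6·17505749898+5652751651=110687251039  T[18][7]=7·25708104786+17505749898=197462483400  T[18][8]=8·20415995028+25708104786=189036065010  T[18][9]=9·9528822303+20415995028=106175395755  T[18][10]=10·2758334150+9528822303=37112163803  T[18][11]=11·512060978+2758334150=8391004908  T[18][12]=12·62022324+512060978=1256328866  T[18][13]=13·4910178+62022324=125854638  T[18][14]=14·249900+4910178=8408778  T[18][15]=15·7820+249900=367200  T[18][16]=16·136+7820=9996  T[18][17]=17·1+136=153  T[18][18]=18·0+1=1
row 19: T[19][1]=1·1+0=1  T[19][2]=2·131071+1=262143  T[19][3]=3·64439010+131071=193448101  T[19][4]=4·2798806985+64439010=11259666950  T[19][5]=5·28958095545+2798806985=147589284710  T[19][6]=6·110687251039+28958095545=693081601779  T[19][7]=7·197462483400+110687251039=1492924634839  T[19][8]=8·189036065010+197462483400=1709751003480  T[19][9]=9·106175395755+189036065010=1144614626805  T[19][10]=10·37112163803+106175395755=477297033785  T[19][11]=11·8391004908+37112163803=129413217791  T[19][12]=12·1256328866+8391004908=23466951300  T[19][13]=13·125854638+1256328866=2892439160  T[19][14]=14·8408778+125854638=243577530  T[19][15]=15·367200+8408778=13916778  T[19][16]=16·9996+367200=527136  T[19][17]=17·153+9996=12597  T[19][18]=18·1+153=171  T[19][19]=19·0+1=1
B_19 = ΣS(19,k) = 1+262143+193448101+11259666950+147589284710+693081601779+1492924634839+1709751003480+1144614626805+477297033785+129413217791+23466951300+2892439160+243577530+13916778+527136+12597+171+1 = 5832742205057

5832742205057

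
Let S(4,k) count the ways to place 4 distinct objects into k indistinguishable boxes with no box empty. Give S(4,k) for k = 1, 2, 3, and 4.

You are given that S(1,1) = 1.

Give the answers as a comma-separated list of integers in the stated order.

@2  (2,1):1·1+0→1, (2,2):0·2+1→1
@3  (3,1):1·1+0→1, (3,2):1·2+1→3, (3,3):0·3+1→1
@4  (4,1):1·1+0→1, (4,2):3·2+1→7, (4,3):1·3+3→6, (4,4):0·4+1→1
Read S(4,1) = 1, S(4,2) = 7, S(4,3) = 6, S(4,4) = 1.

1, 7, 6, 1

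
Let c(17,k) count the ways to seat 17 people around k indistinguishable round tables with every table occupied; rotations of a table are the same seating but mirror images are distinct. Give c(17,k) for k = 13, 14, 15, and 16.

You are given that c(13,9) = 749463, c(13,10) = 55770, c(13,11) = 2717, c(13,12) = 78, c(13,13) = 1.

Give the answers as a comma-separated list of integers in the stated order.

i=14: T(14,10)=749463+13·55770=1474473 | T(14,11)=55770+13·2717=91091 | T(14,12)=2717+13·78=3731 | T(14,13)=78+13·1=91 | T(14,14)=1+13·0=1
i=15: T(15,11)=1474473+14·91091=2749747 | T(15,12)=91091+14·3731=143325 | T(15,13)=3731+14·91=5005 | T(15,14)=91+14·1=105 | T(15,15)=1+14·0=1
i=16: T(16,12)=2749747+15·143325=4899622 | T(16,13)=143325+15·5005=218400 | T(16,14)=5005+15·105=6580 | T(16,15)=105+15·1=120 | T(16,16)=1+15·0=1
i=17: T(17,13)=4899622+16·218400=8394022 | T(17,14)=218400+16·6580=323680 | T(17,15)=6580+16·120=8500 | T(17,16)=120+16·1=136
Read c(17,13) = 8394022, c(17,14) = 323680, c(17,15) = 8500, c(17,16) = 136.

8394022, 323680, 8500, 136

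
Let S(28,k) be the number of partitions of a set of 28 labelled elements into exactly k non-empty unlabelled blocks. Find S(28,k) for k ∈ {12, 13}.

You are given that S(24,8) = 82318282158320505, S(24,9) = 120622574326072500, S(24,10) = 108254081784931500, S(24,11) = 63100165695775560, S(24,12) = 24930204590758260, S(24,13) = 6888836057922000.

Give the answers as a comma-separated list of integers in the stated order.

985397416171213883565, 451512851236272407400

row 25: T[25][9]=9·120622574326072500+82318282158320505=1167921451092973005  T[25][10]=10·108254081784931500+120622574326072500=1203163392175387500  T[25][11]=11·63100165695775560+108254081784931500=802355904438462660  T[25][12]=12·24930204590758260+63100165695775560=362262620784874680  T[25][13]=13·6888836057922000+24930204590758260=114485073343744260
row 26: T[26][10]=10·1203163392175387500+1167921451092973005=13199555372846848005  T[26][11]=11·802355904438462660+1203163392175387500=10029078340998476760  T[26][12]=12·362262620784874680+802355904438462660=5149507353856958820  T[26][13]=13·114485073343744260+362262620784874680=1850568574253550060
row 27: T[27][11]=11·10029078340998476760+13199555372846848005=123519417123830092365  T[27][12]=12·5149507353856958820+10029078340998476760=71823166587281982600  T[27][13]=13·1850568574253550060+5149507353856958820=29206898819153109600
row 28: T[28][12]=12·71823166587281982600+123519417123830092365=985397416171213883565  T[28][13]=13·29206898819153109600+71823166587281982600=451512851236272407400
Read S(28,12) = 985397416171213883565, S(28,13) = 451512851236272407400.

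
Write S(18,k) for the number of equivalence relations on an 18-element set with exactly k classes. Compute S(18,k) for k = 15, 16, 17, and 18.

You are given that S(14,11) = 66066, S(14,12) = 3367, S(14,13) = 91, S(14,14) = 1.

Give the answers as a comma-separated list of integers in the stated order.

@15  (15,12):3367·12+66066→106470, (15,13):91·13+3367→4550, (15,14):1·14+91→105, (15,15):0·15+1→1
@16  (16,13):4550·13+106470→165620, (16,14):105·14+4550→6020, (16,15):1·15+105→120, (16,16):0·16+1→1
@17  (17,14):6020·14+165620→249900, (17,15):120·15+6020→7820, (17,16):1·16+120→136, (17,17):0·17+1→1
@18  (18,15):7820·15+249900→367200, (18,16):136·16+7820→9996, (18,17):1·17+136→153, (18,18):0·18+1→1
Read S(18,15) = 367200, S(18,16) = 9996, S(18,17) = 153, S(18,18) = 1.

367200, 9996, 153, 1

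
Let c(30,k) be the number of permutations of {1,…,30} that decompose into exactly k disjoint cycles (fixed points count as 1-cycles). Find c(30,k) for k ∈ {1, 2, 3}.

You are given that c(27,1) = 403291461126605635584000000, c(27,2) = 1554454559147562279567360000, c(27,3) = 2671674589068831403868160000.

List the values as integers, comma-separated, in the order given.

8841761993739701954543616000000, 35027999979859805266492784640000, 62262192842035613491057459200000

r28: T_28,1=27×403291461126605635584000000+0=10888869450418352160768000000; T_28,2=27×1554454559147562279567360000+403291461126605635584000000=42373564558110787183902720000; T_28,3=27×2671674589068831403868160000+1554454559147562279567360000=73689668464006010184007680000
r29: T_29,1=28×10888869450418352160768000000+0=304888344611713860501504000000; T_29,2=28×42373564558110787183902720000+10888869450418352160768000000=1197348677077520393310044160000; T_29,3=28×73689668464006010184007680000+42373564558110787183902720000=2105684281550279072336117760000
r30: T_30,1=29×304888344611713860501504000000+0=8841761993739701954543616000000; T_30,2=29×1197348677077520393310044160000+304888344611713860501504000000=35027999979859805266492784640000; T_30,3=29×2105684281550279072336117760000+1197348677077520393310044160000=62262192842035613491057459200000
Read c(30,1) = 8841761993739701954543616000000, c(30,2) = 35027999979859805266492784640000, c(30,3) = 62262192842035613491057459200000.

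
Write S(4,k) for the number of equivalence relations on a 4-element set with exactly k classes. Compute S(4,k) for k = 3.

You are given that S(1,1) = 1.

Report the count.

6

r2: T_2,1=1×1+0=1; T_2,2=2×0+1=1
r3: T_3,2=2×1+1=3; T_3,3=3×0+1=1
r4: T_4,3=3×1+3=6
Read S(4,3) = 6.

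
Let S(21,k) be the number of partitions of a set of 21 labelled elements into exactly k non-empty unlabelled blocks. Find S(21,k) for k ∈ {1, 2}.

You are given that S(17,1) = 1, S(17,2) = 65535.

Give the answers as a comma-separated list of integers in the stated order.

@18  (18,1):1·1+0→1, (18,2):65535·2+1→131071
@19  (19,1):1·1+0→1, (19,2):131071·2+1→262143
@20  (20,1):1·1+0→1, (20,2):262143·2+1→524287
@21  (21,1):1·1+0→1, (21,2):524287·2+1→1048575
Read S(21,1) = 1, S(21,2) = 1048575.

1, 1048575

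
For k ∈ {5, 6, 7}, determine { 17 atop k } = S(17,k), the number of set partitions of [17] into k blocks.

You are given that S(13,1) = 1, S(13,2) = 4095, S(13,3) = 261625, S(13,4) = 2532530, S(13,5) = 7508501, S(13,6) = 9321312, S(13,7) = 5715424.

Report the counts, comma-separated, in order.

5652751651, 17505749898, 25708104786

[14] T[14,2]:2*4095+1=8191 · T[14,3]:3*261625+4095=788970 · T[14,4]:4*2532530+261625=10391745 · T[14,5]:5*7508501+2532530=40075035 · T[14,6]:6*9321312+7508501=63436373 · T[14,7]:7*5715424+9321312=49329280
[15] T[15,3]:3*788970+8191=2375101 · T[15,4]:4*10391745+788970=42355950 · T[15,5]:5*40075035+10391745=210766920 · T[15,6]:6*63436373+40075035=420693273 · T[15,7]:7*49329280+63436373=408741333
[16] T[16,4]:4*42355950+2375101=171798901 · T[16,5]:5*210766920+42355950=1096190550 · T[16,6]:6*420693273+210766920=2734926558 · T[16,7]:7*408741333+420693273=3281882604
[17] T[17,5]:5*1096190550+171798901=5652751651 · T[17,6]:6*2734926558+1096190550=17505749898 · T[17,7]:7*3281882604+2734926558=25708104786
Read S(17,5) = 5652751651, S(17,6) = 17505749898, S(17,7) = 25708104786.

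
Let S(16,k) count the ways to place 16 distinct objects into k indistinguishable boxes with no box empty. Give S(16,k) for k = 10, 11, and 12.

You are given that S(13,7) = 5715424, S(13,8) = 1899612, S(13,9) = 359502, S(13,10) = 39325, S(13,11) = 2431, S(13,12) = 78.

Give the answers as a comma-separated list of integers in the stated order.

@14  (14,8):1899612·8+5715424→20912320, (14,9):359502·9+1899612→5135130, (14,10):39325·10+359502→752752, (14,11):2431·11+39325→66066, (14,12):78·12+2431→3367
@15  (15,9):5135130·9+20912320→67128490, (15,10):752752·10+5135130→12662650, (15,11):66066·11+752752→1479478, (15,12):3367·12+66066→106470
@16  (16,10):12662650·10+67128490→193754990, (16,11):1479478·11+12662650→28936908, (16,12):106470·12+1479478→2757118
Read S(16,10) = 193754990, S(16,11) = 28936908, S(16,12) = 2757118.

193754990, 28936908, 2757118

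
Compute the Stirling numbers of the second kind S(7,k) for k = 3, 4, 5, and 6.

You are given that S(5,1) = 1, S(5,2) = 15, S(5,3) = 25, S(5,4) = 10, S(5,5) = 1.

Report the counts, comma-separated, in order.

301, 350, 140, 21

i=6: T(6,2)=1+2·15=31 | T(6,3)=15+3·25=90 | T(6,4)=25+4·10=65 | T(6,5)=10+5·1=15 | T(6,6)=1+6·0=1
i=7: T(7,3)=31+3·90=301 | T(7,4)=90+4·65=350 | T(7,5)=65+5·15=140 | T(7,6)=15+6·1=21
Read S(7,3) = 301, S(7,4) = 350, S(7,5) = 140, S(7,6) = 21.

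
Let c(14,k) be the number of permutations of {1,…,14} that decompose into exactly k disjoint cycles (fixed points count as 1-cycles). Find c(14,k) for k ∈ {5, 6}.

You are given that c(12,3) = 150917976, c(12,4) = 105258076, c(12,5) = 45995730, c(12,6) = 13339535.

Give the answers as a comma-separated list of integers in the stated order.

9957703756, 3336118786

row 13: T[13][4]=12·105258076+150917976=1414014888  T[13][5]=12·45995730+105258076=657206836  T[13][6]=12·13339535+45995730=206070150
row 14: T[14][5]=13·657206836+1414014888=9957703756  T[14][6]=13·206070150+657206836=3336118786
Read c(14,5) = 9957703756, c(14,6) = 3336118786.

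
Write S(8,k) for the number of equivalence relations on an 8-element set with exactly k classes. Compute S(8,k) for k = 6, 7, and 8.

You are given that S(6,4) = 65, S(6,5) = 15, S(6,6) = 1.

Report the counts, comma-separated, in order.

r7: T_7,5=5×15+65=140; T_7,6=6×1+15=21; T_7,7=7×0+1=1
r8: T_8,6=6×21+140=266; T_8,7=7×1+21=28; T_8,8=8×0+1=1
Read S(8,6) = 266, S(8,7) = 28, S(8,8) = 1.

266, 28, 1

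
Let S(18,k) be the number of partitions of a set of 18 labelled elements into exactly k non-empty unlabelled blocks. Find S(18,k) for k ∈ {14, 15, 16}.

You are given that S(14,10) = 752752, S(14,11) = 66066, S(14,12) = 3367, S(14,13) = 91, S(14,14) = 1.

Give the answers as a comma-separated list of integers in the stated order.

[15] T[15,11]:11*66066+752752=1479478 · T[15,12]:12*3367+66066=106470 · T[15,13]:13*91+3367=4550 · T[15,14]:14*1+91=105 · T[15,15]:15*0+1=1
[16] T[16,12]:12*106470+1479478=2757118 · T[16,13]:13*4550+106470=165620 · T[16,14]:14*105+4550=6020 · T[16,15]:15*1+105=120 · T[16,16]:16*0+1=1
[17] T[17,13]:13*165620+2757118=4910178 · T[17,14]:14*6020+165620=249900 · T[17,15]:15*120+6020=7820 · T[17,16]:16*1+120=136
[18] T[18,14]:14*249900+4910178=8408778 · T[18,15]:15*7820+249900=367200 · T[18,16]:16*136+7820=9996
Read S(18,14) = 8408778, S(18,15) = 367200, S(18,16) = 9996.

8408778, 367200, 9996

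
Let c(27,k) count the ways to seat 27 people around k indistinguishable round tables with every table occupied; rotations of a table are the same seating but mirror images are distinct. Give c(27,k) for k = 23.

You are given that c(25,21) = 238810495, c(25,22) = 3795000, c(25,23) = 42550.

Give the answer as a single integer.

460012995

r26: T_26,22=25×3795000+238810495=333685495; T_26,23=25×42550+3795000=4858750
r27: T_27,23=26×4858750+333685495=460012995
Read c(27,23) = 460012995.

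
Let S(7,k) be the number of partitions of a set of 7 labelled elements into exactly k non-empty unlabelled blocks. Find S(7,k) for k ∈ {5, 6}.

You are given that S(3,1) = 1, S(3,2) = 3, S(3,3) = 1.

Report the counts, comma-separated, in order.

row 4: T[4][2]=2·3+1=7  T[4][3]=3·1+3=6  T[4][4]=4·0+1=1
row 5: T[5][3]=3·6+7=25  T[5][4]=4·1+6=10  T[5][5]=5·0+1=1
row 6: T[6][4]=4·10+25=65  T[6][5]=5·1+10=15  T[6][6]=6·0+1=1
row 7: T[7][5]=5·15+65=140  T[7][6]=6·1+15=21
Read S(7,5) = 140, S(7,6) = 21.

140, 21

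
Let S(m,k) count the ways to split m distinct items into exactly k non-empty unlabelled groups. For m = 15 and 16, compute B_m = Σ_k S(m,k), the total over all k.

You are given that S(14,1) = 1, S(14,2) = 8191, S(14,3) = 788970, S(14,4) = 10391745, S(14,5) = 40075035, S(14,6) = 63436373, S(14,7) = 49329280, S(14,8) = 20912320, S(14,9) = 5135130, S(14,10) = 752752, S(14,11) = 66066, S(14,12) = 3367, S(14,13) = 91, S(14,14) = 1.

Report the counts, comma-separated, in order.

1382958545, 10480142147

r15: T_15,1=1×1+0=1; T_15,2=2×8191+1=16383; T_15,3=3×788970+8191=2375101; T_15,4=4×10391745+788970=42355950; T_15,5=5×40075035+10391745=210766920; T_15,6=6×63436373+40075035=420693273; T_15,7=7×49329280+63436373=408741333; T_15,8=8×20912320+49329280=216627840; T_15,9=9×5135130+20912320=67128490; T_15,10=10×752752+5135130=12662650; T_15,11=11×66066+752752=1479478; T_15,12=12×3367+66066=106470; T_15,13=13×91+3367=4550; T_15,14=14×1+91=105; T_15,15=15×0+1=1
r16: T_16,1=1×1+0=1; T_16,2=2×16383+1=32767; T_16,3=3×2375101+16383=7141686; T_16,4=4×42355950+2375101=171798901; T_16,5=5×210766920+42355950=1096190550; T_16,6=6×420693273+210766920=2734926558; T_16,7=7×408741333+420693273=3281882604; T_16,8=8×216627840+408741333=2141764053; T_16,9=9×67128490+216627840=820784250; T_16,10=10×12662650+67128490=193754990; T_16,11=11×1479478+12662650=28936908; T_16,12=12×106470+1479478=2757118; T_16,13=13×4550+106470=165620; T_16,14=14×105+4550=6020; T_16,15=15×1+105=120; T_16,16=16×0+1=1
B_15 = ΣS(15,k) = 1+16383+2375101+42355950+210766920+420693273+408741333+216627840+67128490+12662650+1479478+106470+4550+105+1 = 1382958545
B_16 = ΣS(16,k) = 1+32767+7141686+171798901+1096190550+2734926558+3281882604+2141764053+820784250+193754990+28936908+2757118+165620+6020+120+1 = 10480142147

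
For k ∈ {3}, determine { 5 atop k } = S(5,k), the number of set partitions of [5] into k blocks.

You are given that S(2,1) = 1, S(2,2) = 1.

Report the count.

row 3: T[3][1]=1·1+0=1  T[3][2]=2·1+1=3  T[3][3]=3·0+1=1
row 4: T[4][2]=2·3+1=7  T[4][3]=3·1+3=6
row 5: T[5][3]=3·6+7=25
Read S(5,3) = 25.

25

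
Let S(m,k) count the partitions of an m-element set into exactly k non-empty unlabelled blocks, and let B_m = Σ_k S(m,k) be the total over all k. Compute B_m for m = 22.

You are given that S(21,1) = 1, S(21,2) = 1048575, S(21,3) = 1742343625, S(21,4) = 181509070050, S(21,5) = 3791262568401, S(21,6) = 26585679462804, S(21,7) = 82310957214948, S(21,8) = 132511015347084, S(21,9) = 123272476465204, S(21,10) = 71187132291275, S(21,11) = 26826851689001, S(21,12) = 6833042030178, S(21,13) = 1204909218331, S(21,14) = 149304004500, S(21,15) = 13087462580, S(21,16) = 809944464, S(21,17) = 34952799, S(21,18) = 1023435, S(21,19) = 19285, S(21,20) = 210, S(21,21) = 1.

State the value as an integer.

4506715738447323

[22] T[22,1]:1*1+0=1 · T[22,2]:2*1048575+1=2097151 · T[22,3]:3*1742343625+1048575=5228079450 · T[22,4]:4*181509070050+1742343625=727778623825 · T[22,5]:5*3791262568401+181509070050=19137821912055 · T[22,6]:6*26585679462804+3791262568401=163305339345225 · T[22,7]:7*82310957214948+26585679462804=602762379967440 · T[22,8]:8*132511015347084+82310957214948=1142399079991620 · T[22,9]:9*123272476465204+132511015347084=1241963303533920 · T[22,10]:10*71187132291275+123272476465204=835143799377954 · T[22,11]:11*26826851689001+71187132291275=366282500870286 · T[22,12]:12*6833042030178+26826851689001=108823356051137 · T[22,13]:13*1204909218331+6833042030178=22496861868481 · T[22,14]:14*149304004500+1204909218331=3295165281331 · T[22,15]:15*13087462580+149304004500=345615943200 · T[22,16]:16*809944464+13087462580=26046574004 · T[22,17]:17*34952799+809944464=1404142047 · T[22,18]:18*1023435+34952799=53374629 · T[22,19]:19*19285+1023435=1389850 · T[22,20]:20*210+19285=23485 · T[22,21]:21*1+210=231 · T[22,22]:22*0+1=1
B_22 = ΣS(22,k) = 1+2097151+5228079450+727778623825+19137821912055+163305339345225+602762379967440+1142399079991620+1241963303533920+835143799377954+366282500870286+108823356051137+22496861868481+3295165281331+345615943200+26046574004+1404142047+53374629+1389850+23485+231+1 = 4506715738447323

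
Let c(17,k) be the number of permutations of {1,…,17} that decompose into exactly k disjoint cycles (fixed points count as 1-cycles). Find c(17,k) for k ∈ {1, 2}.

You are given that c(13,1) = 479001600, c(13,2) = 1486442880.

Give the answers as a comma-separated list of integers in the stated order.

row 14: T[14][1]=13·479001600+0=6227020800  T[14][2]=13·1486442880+479001600=19802759040
row 15: T[15][1]=14·6227020800+0=87178291200  T[15][2]=14·19802759040+6227020800=283465647360
row 16: T[16][1]=15·87178291200+0=1307674368000  T[16][2]=15·283465647360+87178291200=4339163001600
row 17: T[17][1]=16·1307674368000+0=20922789888000  T[17][2]=16·4339163001600+1307674368000=70734282393600
Read c(17,1) = 20922789888000, c(17,2) = 70734282393600.

20922789888000, 70734282393600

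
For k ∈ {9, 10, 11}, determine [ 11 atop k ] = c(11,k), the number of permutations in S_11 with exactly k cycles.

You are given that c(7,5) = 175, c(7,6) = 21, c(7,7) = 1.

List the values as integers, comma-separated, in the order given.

1320, 55, 1

@8  (8,6):21·7+175→322, (8,7):1·7+21→28, (8,8):0·7+1→1
@9  (9,7):28·8+322→546, (9,8):1·8+28→36, (9,9):0·8+1→1
@10  (10,8):36·9+546→870, (10,9):1·9+36→45, (10,10):0·9+1→1
@11  (11,9):45·10+870→1320, (11,10):1·10+45→55, (11,11):0·10+1→1
Read c(11,9) = 1320, c(11,10) = 55, c(11,11) = 1.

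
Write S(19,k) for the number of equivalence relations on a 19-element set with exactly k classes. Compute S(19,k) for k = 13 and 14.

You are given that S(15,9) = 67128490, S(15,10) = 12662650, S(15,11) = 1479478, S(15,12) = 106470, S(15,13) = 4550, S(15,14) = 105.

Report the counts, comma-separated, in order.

@16  (16,10):12662650·10+67128490→193754990, (16,11):1479478·11+12662650→28936908, (16,12):106470·12+1479478→2757118, (16,13):4550·13+106470→165620, (16,14):105·14+4550→6020
@17  (17,11):28936908·11+193754990→512060978, (17,12):2757118·12+28936908→62022324, (17,13):165620·13+2757118→4910178, (17,14):6020·14+165620→249900
@18  (18,12):62022324·12+512060978→1256328866, (18,13):4910178·13+62022324→125854638, (18,14):249900·14+4910178→8408778
@19  (19,13):125854638·13+1256328866→2892439160, (19,14):8408778·14+125854638→243577530
Read S(19,13) = 2892439160, S(19,14) = 243577530.

2892439160, 243577530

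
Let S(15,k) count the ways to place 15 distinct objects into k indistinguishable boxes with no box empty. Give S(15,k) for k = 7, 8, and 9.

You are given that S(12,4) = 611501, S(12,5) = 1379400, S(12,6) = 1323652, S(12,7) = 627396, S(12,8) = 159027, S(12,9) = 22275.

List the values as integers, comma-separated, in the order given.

408741333, 216627840, 67128490

row 13: T[13][5]=5·1379400+611501=7508501  T[13][6]=6·1323652+1379400=9321312  T[13][7]=7·627396+1323652=5715424  T[13][8]=8·159027+627396=1899612  T[13][9]=9·22275+159027=359502
row 14: T[14][6]=6·9321312+7508501=63436373  T[14][7]=7·5715424+9321312=49329280  T[14][8]=8·1899612+5715424=20912320  T[14][9]=9·359502+1899612=5135130
row 15: T[15][7]=7·49329280+63436373=408741333  T[15][8]=8·20912320+49329280=216627840  T[15][9]=9·5135130+20912320=67128490
Read S(15,7) = 408741333, S(15,8) = 216627840, S(15,9) = 67128490.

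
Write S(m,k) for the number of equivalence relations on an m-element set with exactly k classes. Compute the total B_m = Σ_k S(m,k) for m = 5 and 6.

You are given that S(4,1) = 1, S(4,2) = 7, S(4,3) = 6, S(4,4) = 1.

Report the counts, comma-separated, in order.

i=5: T(5,1)=0+1·1=1 | T(5,2)=1+2·7=15 | T(5,3)=7+3·6=25 | T(5,4)=6+4·1=10 | T(5,5)=1+5·0=1
i=6: T(6,1)=0+1·1=1 | T(6,2)=1+2·15=31 | T(6,3)=15+3·25=90 | T(6,4)=25+4·10=65 | T(6,5)=10+5·1=15 | T(6,6)=1+6·0=1
B_5 = ΣS(5,k) = 1+15+25+10+1 = 52
B_6 = ΣS(6,k) = 1+31+90+65+15+1 = 203

52, 203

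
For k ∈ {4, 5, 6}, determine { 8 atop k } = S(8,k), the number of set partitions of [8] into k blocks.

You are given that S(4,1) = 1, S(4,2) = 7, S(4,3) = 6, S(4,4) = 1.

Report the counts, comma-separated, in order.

@5  (5,1):1·1+0→1, (5,2):7·2+1→15, (5,3):6·3+7→25, (5,4):1·4+6→10, (5,5):0·5+1→1
@6  (6,2):15·2+1→31, (6,3):25·3+15→90, (6,4):10·4+25→65, (6,5):1·5+10→15, (6,6):0·6+1→1
@7  (7,3):90·3+31→301, (7,4):65·4+90→350, (7,5):15·5+65→140, (7,6):1·6+15→21
@8  (8,4):350·4+301→1701, (8,5):140·5+350→1050, (8,6):21·6+140→266
Read S(8,4) = 1701, S(8,5) = 1050, S(8,6) = 266.

1701, 1050, 266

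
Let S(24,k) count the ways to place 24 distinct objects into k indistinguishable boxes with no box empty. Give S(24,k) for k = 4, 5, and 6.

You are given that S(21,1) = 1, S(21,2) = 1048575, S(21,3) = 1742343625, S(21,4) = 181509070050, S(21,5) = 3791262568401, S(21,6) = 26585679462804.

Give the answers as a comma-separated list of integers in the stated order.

11681056634501, 485000783495250, 6090236036084530

@22  (22,2):1048575·2+1→2097151, (22,3):1742343625·3+1048575→5228079450, (22,4):181509070050·4+1742343625→727778623825, (22,5):3791262568401·5+181509070050→19137821912055, (22,6):26585679462804·6+3791262568401→163305339345225
@23  (23,3):5228079450·3+2097151→15686335501, (23,4):727778623825·4+5228079450→2916342574750, (23,5):19137821912055·5+727778623825→96416888184100, (23,6):163305339345225·6+19137821912055→998969857983405
@24  (24,4):2916342574750·4+15686335501→11681056634501, (24,5):96416888184100·5+2916342574750→485000783495250, (24,6):998969857983405·6+96416888184100→6090236036084530
Read S(24,4) = 11681056634501, S(24,5) = 485000783495250, S(24,6) = 6090236036084530.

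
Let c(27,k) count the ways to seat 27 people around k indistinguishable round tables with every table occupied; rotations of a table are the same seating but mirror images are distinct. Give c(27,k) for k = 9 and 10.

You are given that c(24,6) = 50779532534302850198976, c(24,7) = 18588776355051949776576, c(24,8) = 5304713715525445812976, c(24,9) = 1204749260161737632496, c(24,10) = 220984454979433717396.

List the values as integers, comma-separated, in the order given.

[25] T[25,7]:24*18588776355051949776576+50779532534302850198976=496910165055549644836800 · T[25,8]:24*5304713715525445812976+18588776355051949776576=145901905527662649288000 · T[25,9]:24*1204749260161737632496+5304713715525445812976=34218695959407148992880 · T[25,10]:24*220984454979433717396+1204749260161737632496=6508376179668146850000
[26] T[26,8]:25*145901905527662649288000+496910165055549644836800=4144457803247115877036800 · T[26,9]:25*34218695959407148992880+145901905527662649288000=1001369304512841374110000 · T[26,10]:25*6508376179668146850000+34218695959407148992880=196928100451110820242880
[27] T[27,9]:26*1001369304512841374110000+4144457803247115877036800=30180059720580991603896800 · T[27,10]:26*196928100451110820242880+1001369304512841374110000=6121499916241722700424880
Read c(27,9) = 30180059720580991603896800, c(27,10) = 6121499916241722700424880.

30180059720580991603896800, 6121499916241722700424880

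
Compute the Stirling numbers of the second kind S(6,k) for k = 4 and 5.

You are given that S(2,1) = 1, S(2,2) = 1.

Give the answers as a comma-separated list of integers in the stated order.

65, 15

@3  (3,1):1·1+0→1, (3,2):1·2+1→3, (3,3):0·3+1→1
@4  (4,2):3·2+1→7, (4,3):1·3+3→6, (4,4):0·4+1→1
@5  (5,3):6·3+7→25, (5,4):1·4+6→10, (5,5):0·5+1→1
@6  (6,4):10·4+25→65, (6,5):1·5+10→15
Read S(6,4) = 65, S(6,5) = 15.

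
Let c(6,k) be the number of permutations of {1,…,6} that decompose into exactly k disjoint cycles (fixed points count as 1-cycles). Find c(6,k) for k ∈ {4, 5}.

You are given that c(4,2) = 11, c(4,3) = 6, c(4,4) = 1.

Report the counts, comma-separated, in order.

85, 15

@5  (5,3):6·4+11→35, (5,4):1·4+6→10, (5,5):0·4+1→1
@6  (6,4):10·5+35→85, (6,5):1·5+10→15
Read c(6,4) = 85, c(6,5) = 15.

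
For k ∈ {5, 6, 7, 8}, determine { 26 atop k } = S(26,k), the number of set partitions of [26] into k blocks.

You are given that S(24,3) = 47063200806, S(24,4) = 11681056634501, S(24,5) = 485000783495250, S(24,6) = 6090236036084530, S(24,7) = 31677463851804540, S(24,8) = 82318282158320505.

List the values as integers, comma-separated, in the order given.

12230196160292565, 224595186974125331, 1631853797991016600, 5749622251945664950

r25: T_25,4=4×11681056634501+47063200806=46771289738810; T_25,5=5×485000783495250+11681056634501=2436684974110751; T_25,6=6×6090236036084530+485000783495250=37026417000002430; T_25,7=7×31677463851804540+6090236036084530=227832482998716310; T_25,8=8×82318282158320505+31677463851804540=690223721118368580
r26: T_26,5=5×2436684974110751+46771289738810=12230196160292565; T_26,6=6×37026417000002430+2436684974110751=224595186974125331; T_26,7=7×227832482998716310+37026417000002430=1631853797991016600; T_26,8=8×690223721118368580+227832482998716310=5749622251945664950
Read S(26,5) = 12230196160292565, S(26,6) = 224595186974125331, S(26,7) = 1631853797991016600, S(26,8) = 5749622251945664950.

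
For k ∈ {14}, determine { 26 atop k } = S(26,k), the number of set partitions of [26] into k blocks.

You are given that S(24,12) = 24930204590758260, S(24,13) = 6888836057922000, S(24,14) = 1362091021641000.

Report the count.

i=25: T(25,13)=24930204590758260+13·6888836057922000=114485073343744260 | T(25,14)=6888836057922000+14·1362091021641000=25958110360896000
i=26: T(26,14)=114485073343744260+14·25958110360896000=477898618396288260
Read S(26,14) = 477898618396288260.

477898618396288260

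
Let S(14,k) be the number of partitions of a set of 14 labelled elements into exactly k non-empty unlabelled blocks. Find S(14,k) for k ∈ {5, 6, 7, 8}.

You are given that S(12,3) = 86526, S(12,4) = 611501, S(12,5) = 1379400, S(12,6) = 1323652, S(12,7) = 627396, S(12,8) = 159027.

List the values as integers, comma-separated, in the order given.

row 13: T[13][4]=4·611501+86526=2532530  T[13][5]=5·1379400+611501=7508501  T[13][6]=6·1323652+1379400=9321312  T[13][7]=7·627396+1323652=5715424  T[13][8]=8·159027+627396=1899612
row 14: T[14][5]=5·7508501+2532530=40075035  T[14][6]=6·9321312+7508501=63436373  T[14][7]=7·5715424+9321312=49329280  T[14][8]=8·1899612+5715424=20912320
Read S(14,5) = 40075035, S(14,6) = 63436373, S(14,7) = 49329280, S(14,8) = 20912320.

40075035, 63436373, 49329280, 20912320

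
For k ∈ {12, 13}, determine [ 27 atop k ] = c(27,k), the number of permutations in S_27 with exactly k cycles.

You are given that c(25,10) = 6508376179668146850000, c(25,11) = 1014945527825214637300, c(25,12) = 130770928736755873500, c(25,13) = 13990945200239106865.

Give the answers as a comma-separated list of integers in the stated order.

i=26: T(26,11)=6508376179668146850000+25·1014945527825214637300=31882014375298512782500 | T(26,12)=1014945527825214637300+25·130770928736755873500=4284218746244111474800 | T(26,13)=130770928736755873500+25·13990945200239106865=480544558742733545125
i=27: T(27,12)=31882014375298512782500+26·4284218746244111474800=143271701777645411127300 | T(27,13)=4284218746244111474800+26·480544558742733545125=16778377273555183648050
Read c(27,12) = 143271701777645411127300, c(27,13) = 16778377273555183648050.

143271701777645411127300, 16778377273555183648050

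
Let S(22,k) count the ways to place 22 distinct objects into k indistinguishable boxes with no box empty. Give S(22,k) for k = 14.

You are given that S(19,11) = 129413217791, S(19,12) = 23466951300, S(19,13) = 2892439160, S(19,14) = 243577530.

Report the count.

3295165281331

i=20: T(20,12)=129413217791+12·23466951300=411016633391 | T(20,13)=23466951300+13·2892439160=61068660380 | T(20,14)=2892439160+14·243577530=6302524580
i=21: T(21,13)=411016633391+13·61068660380=1204909218331 | T(21,14)=61068660380+14·6302524580=149304004500
i=22: T(22,14)=1204909218331+14·149304004500=3295165281331
Read S(22,14) = 3295165281331.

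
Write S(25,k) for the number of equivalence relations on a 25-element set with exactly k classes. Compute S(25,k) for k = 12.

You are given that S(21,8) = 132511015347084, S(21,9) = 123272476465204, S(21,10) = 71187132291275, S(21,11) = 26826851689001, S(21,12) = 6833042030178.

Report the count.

@22  (22,9):123272476465204·9+132511015347084→1241963303533920, (22,10):71187132291275·10+123272476465204→835143799377954, (22,11):26826851689001·11+71187132291275→366282500870286, (22,12):6833042030178·12+26826851689001→108823356051137
@23  (23,10):835143799377954·10+1241963303533920→9593401297313460, (23,11):366282500870286·11+835143799377954→4864251308951100, (23,12):108823356051137·12+366282500870286→1672162773483930
@24  (24,11):4864251308951100·11+9593401297313460→63100165695775560, (24,12):1672162773483930·12+4864251308951100→24930204590758260
@25  (25,12):24930204590758260·12+63100165695775560→362262620784874680
Read S(25,12) = 362262620784874680.

362262620784874680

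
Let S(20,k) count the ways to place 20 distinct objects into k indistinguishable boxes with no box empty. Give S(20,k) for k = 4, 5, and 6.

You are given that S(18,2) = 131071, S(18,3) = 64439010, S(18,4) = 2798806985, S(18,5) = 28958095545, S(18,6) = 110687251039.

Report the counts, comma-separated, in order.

45232115901, 749206090500, 4306078895384

@19  (19,3):64439010·3+131071→193448101, (19,4):2798806985·4+64439010→11259666950, (19,5):28958095545·5+2798806985→147589284710, (19,6):110687251039·6+28958095545→693081601779
@20  (20,4):11259666950·4+193448101→45232115901, (20,5):147589284710·5+11259666950→749206090500, (20,6):693081601779·6+147589284710→4306078895384
Read S(20,4) = 45232115901, S(20,5) = 749206090500, S(20,6) = 4306078895384.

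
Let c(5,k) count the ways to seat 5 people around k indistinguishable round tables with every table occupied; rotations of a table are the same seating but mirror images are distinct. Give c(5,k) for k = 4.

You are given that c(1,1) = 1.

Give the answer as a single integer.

10

[2] T[2,1]:1*1+0=1 · T[2,2]:1*0+1=1
[3] T[3,2]:2*1+1=3 · T[3,3]:2*0+1=1
[4] T[4,3]:3*1+3=6 · T[4,4]:3*0+1=1
[5] T[5,4]:4*1+6=10
Read c(5,4) = 10.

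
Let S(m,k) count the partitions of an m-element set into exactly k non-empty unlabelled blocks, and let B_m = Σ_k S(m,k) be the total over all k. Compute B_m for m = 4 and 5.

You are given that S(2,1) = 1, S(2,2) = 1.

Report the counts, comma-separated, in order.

row 3: T[3][1]=1·1+0=1  T[3][2]=2·1+1=3  T[3][3]=3·0+1=1
row 4: T[4][1]=1·1+0=1  T[4][2]=2·3+1=7  T[4][3]=3·1+3=6  T[4][4]=4·0+1=1
row 5: T[5][1]=1·1+0=1  T[5][2]=2·7+1=15  T[5][3]=3·6+7=25  T[5][4]=4·1+6=10  T[5][5]=5·0+1=1
B_4 = ΣS(4,k) = 1+7+6+1 = 15
B_5 = ΣS(5,k) = 1+15+25+10+1 = 52

15, 52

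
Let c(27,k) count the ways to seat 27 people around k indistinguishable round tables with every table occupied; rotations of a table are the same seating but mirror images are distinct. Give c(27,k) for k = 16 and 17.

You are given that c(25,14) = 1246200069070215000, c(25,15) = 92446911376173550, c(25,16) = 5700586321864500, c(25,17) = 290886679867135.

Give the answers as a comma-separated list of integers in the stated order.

r26: T_26,15=25×92446911376173550+1246200069070215000=3557372853474553750; T_26,16=25×5700586321864500+92446911376173550=234961569422786050; T_26,17=25×290886679867135+5700586321864500=12972753318542875
r27: T_27,16=26×234961569422786050+3557372853474553750=9666373658466991050; T_27,17=26×12972753318542875+234961569422786050=572253155704900800
Read c(27,16) = 9666373658466991050, c(27,17) = 572253155704900800.

9666373658466991050, 572253155704900800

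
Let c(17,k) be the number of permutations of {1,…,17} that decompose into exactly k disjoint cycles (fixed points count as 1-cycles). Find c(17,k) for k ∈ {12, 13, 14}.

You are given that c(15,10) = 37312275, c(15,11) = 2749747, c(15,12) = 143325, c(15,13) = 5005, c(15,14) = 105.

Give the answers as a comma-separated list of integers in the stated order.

156952432, 8394022, 323680

row 16: T[16][11]=15·2749747+37312275=78558480  T[16][12]=15·143325+2749747=4899622  T[16][13]=15·5005+143325=218400  T[16][14]=15·105+5005=6580
row 17: T[17][12]=16·4899622+78558480=156952432  T[17][13]=16·218400+4899622=8394022  T[17][14]=16·6580+218400=323680
Read c(17,12) = 156952432, c(17,13) = 8394022, c(17,14) = 323680.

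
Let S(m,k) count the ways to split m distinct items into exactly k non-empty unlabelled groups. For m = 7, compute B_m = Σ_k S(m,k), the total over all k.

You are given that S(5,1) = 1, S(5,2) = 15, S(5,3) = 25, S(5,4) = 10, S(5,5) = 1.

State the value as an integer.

877

r6: T_6,1=1×1+0=1; T_6,2=2×15+1=31; T_6,3=3×25+15=90; T_6,4=4×10+25=65; T_6,5=5×1+10=15; T_6,6=6×0+1=1
r7: T_7,1=1×1+0=1; T_7,2=2×31+1=63; T_7,3=3×90+31=301; T_7,4=4×65+90=350; T_7,5=5×15+65=140; T_7,6=6×1+15=21; T_7,7=7×0+1=1
B_7 = ΣS(7,k) = 1+63+301+350+140+21+1 = 877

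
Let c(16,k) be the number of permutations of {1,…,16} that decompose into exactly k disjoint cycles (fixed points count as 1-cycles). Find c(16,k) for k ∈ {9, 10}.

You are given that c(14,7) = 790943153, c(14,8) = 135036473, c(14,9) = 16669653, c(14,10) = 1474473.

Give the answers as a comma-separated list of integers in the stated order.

r15: T_15,8=14×135036473+790943153=2681453775; T_15,9=14×16669653+135036473=368411615; T_15,10=14×1474473+16669653=37312275
r16: T_16,9=15×368411615+2681453775=8207628000; T_16,10=15×37312275+368411615=928095740
Read c(16,9) = 8207628000, c(16,10) = 928095740.

8207628000, 928095740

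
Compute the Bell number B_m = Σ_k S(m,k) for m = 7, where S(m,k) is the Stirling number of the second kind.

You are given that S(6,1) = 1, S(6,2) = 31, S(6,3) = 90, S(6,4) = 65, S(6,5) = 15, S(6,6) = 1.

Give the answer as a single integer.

r7: T_7,1=1×1+0=1; T_7,2=2×31+1=63; T_7,3=3×90+31=301; T_7,4=4×65+90=350; T_7,5=5×15+65=140; T_7,6=6×1+15=21; T_7,7=7×0+1=1
B_7 = ΣS(7,k) = 1+63+301+350+140+21+1 = 877

877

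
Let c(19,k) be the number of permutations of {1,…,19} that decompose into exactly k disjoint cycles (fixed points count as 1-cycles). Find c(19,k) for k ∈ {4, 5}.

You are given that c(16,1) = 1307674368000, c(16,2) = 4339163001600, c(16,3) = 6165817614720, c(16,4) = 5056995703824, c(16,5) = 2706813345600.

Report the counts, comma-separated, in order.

30321254007719424, 17950712280921504

row 17: T[17][2]=16·4339163001600+1307674368000=70734282393600  T[17][3]=16·6165817614720+4339163001600=102992244837120  T[17][4]=16·5056995703824+6165817614720=87077748875904  T[17][5]=16·2706813345600+5056995703824=48366009233424
row 18: T[18][3]=17·102992244837120+70734282393600=1821602444624640  T[18][4]=17·87077748875904+102992244837120=1583313975727488  T[18][5]=17·48366009233424+87077748875904=909299905844112
row 19: T[19][4]=18·1583313975727488+1821602444624640=30321254007719424  T[19][5]=18·909299905844112+1583313975727488=17950712280921504
Read c(19,4) = 30321254007719424, c(19,5) = 17950712280921504.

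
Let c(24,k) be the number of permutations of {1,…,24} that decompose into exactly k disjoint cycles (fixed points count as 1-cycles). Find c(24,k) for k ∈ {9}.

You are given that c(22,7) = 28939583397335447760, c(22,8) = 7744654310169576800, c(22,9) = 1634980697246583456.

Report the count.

r23: T_23,8=22×7744654310169576800+28939583397335447760=199321978221066137360; T_23,9=22×1634980697246583456+7744654310169576800=43714229649594412832
r24: T_24,9=23×43714229649594412832+199321978221066137360=1204749260161737632496
Read c(24,9) = 1204749260161737632496.

1204749260161737632496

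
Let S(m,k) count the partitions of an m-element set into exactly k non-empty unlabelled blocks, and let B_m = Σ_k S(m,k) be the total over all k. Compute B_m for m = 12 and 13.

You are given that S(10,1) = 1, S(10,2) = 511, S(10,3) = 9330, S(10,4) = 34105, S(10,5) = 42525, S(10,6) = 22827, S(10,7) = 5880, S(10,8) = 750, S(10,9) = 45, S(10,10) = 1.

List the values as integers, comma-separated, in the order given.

4213597, 27644437

r11: T_11,1=1×1+0=1; T_11,2=2×511+1=1023; T_11,3=3×9330+511=28501; T_11,4=4×34105+9330=145750; T_11,5=5×42525+34105=246730; T_11,6=6×22827+42525=179487; T_11,7=7×5880+22827=63987; T_11,8=8×750+5880=11880; T_11,9=9×45+750=1155; T_11,10=10×1+45=55; T_11,11=11×0+1=1
r12: T_12,1=1×1+0=1; T_12,2=2×1023+1=2047; T_12,3=3×28501+1023=86526; T_12,4=4×145750+28501=611501; T_12,5=5×246730+145750=1379400; T_12,6=6×179487+246730=1323652; T_12,7=7×63987+179487=627396; T_12,8=8×11880+63987=159027; T_12,9=9×1155+11880=22275; T_12,10=10×55+1155=1705; T_12,11=11×1+55=66; T_12,12=12×0+1=1
r13: T_13,1=1×1+0=1; T_13,2=2×2047+1=4095; T_13,3=3×86526+2047=261625; T_13,4=4×611501+86526=2532530; T_13,5=5×1379400+611501=7508501; T_13,6=6×1323652+1379400=9321312; T_13,7=7×627396+1323652=5715424; T_13,8=8×159027+627396=1899612; T_13,9=9×22275+159027=359502; T_13,10=10×1705+22275=39325; T_13,11=11×66+1705=2431; T_13,12=12×1+66=78; T_13,13=13×0+1=1
B_12 = ΣS(12,k) = 1+2047+86526+611501+1379400+1323652+627396+159027+22275+1705+66+1 = 4213597
B_13 = ΣS(13,k) = 1+4095+261625+2532530+7508501+9321312+5715424+1899612+359502+39325+2431+78+1 = 27644437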